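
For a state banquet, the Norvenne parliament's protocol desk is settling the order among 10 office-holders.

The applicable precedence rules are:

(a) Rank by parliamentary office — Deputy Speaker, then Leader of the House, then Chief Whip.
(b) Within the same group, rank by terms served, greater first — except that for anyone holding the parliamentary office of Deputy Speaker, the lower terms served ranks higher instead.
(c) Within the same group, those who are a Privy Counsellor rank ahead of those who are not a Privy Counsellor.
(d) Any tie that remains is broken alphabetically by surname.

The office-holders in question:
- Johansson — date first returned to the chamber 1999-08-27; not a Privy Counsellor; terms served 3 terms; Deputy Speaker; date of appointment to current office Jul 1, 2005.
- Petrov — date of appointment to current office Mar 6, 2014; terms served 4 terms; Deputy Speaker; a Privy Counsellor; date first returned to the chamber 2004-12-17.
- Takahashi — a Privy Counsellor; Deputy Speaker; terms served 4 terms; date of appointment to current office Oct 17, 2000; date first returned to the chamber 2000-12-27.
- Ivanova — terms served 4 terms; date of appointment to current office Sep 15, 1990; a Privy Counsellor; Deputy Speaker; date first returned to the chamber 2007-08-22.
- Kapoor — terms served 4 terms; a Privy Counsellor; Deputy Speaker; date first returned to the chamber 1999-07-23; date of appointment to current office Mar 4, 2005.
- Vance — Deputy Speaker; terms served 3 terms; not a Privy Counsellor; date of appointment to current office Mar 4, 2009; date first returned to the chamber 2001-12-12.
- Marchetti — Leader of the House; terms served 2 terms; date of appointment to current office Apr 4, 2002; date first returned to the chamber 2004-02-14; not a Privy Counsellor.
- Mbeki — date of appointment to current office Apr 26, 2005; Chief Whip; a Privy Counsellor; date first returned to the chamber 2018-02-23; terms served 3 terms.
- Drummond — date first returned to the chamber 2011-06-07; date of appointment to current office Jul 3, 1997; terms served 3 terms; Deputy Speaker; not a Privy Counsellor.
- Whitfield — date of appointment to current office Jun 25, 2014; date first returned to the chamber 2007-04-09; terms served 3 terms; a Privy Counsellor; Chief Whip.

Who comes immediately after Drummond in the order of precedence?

By parliamentary office: Drummond, Johansson, Vance, Ivanova, Kapoor, Petrov and Takahashi (Deputy Speaker); then Marchetti (Leader of the House); then Mbeki and Whitfield (Chief Whip).
Among Drummond, Johansson, Vance, Ivanova, Kapoor, Petrov and Takahashi, by terms served (lower first) (reversed rule for this group): Drummond, Johansson and Vance (3 terms) before Ivanova, Kapoor, Petrov and Takahashi (4 terms).
Drummond, Johansson and Vance are each not a Privy Counsellor, so the next rule applies.
Among Drummond, Johansson and Vance, alphabetically by surname: Drummond before Johansson before Vance.
Ivanova, Kapoor, Petrov and Takahashi are each a Privy Counsellor, so the next rule applies.
Among Ivanova, Kapoor, Petrov and Takahashi, alphabetically by surname: Ivanova before Kapoor before Petrov before Takahashi.
Mbeki and Whitfield both have terms served 3 terms, so the next rule applies.
Mbeki and Whitfield are each a Privy Counsellor, so the next rule applies.
Among Mbeki and Whitfield, alphabetically by surname: Mbeki before Whitfield.
Order: Drummond, Johansson, Vance, Ivanova, Kapoor, Petrov, Takahashi, Marchetti, Mbeki, Whitfield.

Johansson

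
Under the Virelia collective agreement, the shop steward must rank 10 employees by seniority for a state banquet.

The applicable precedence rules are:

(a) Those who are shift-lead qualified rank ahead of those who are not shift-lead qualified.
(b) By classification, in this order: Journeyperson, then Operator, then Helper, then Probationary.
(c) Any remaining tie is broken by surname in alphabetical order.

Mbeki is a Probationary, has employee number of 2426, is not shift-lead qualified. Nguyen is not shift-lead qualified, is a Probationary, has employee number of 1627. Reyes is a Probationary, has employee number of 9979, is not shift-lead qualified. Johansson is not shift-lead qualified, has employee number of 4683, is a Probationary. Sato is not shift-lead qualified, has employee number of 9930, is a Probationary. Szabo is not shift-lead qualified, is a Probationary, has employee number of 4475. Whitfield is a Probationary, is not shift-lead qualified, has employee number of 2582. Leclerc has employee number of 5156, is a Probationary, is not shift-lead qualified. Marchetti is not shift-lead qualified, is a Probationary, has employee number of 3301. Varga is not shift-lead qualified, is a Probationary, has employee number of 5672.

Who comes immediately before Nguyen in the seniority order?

By the first rule: Johansson, Leclerc, Marchetti, Mbeki, Nguyen, Reyes, Sato, Szabo, Varga and Whitfield (each not shift-lead qualified).
Johansson, Leclerc, Marchetti, Mbeki, Nguyen, Reyes, Sato, Szabo, Varga and Whitfield are each Probationary, so the next rule applies.
Among Johansson, Leclerc, Marchetti, Mbeki, Nguyen, Reyes, Sato, Szabo, Varga and Whitfield, alphabetically by surname: Johansson before Leclerc before Marchetti before Mbeki before Nguyen before Reyes before Sato before Szabo before Varga before Whitfield.
Order: Johansson, Leclerc, Marchetti, Mbeki, Nguyen, Reyes, Sato, Szabo, Varga, Whitfield.

Mbeki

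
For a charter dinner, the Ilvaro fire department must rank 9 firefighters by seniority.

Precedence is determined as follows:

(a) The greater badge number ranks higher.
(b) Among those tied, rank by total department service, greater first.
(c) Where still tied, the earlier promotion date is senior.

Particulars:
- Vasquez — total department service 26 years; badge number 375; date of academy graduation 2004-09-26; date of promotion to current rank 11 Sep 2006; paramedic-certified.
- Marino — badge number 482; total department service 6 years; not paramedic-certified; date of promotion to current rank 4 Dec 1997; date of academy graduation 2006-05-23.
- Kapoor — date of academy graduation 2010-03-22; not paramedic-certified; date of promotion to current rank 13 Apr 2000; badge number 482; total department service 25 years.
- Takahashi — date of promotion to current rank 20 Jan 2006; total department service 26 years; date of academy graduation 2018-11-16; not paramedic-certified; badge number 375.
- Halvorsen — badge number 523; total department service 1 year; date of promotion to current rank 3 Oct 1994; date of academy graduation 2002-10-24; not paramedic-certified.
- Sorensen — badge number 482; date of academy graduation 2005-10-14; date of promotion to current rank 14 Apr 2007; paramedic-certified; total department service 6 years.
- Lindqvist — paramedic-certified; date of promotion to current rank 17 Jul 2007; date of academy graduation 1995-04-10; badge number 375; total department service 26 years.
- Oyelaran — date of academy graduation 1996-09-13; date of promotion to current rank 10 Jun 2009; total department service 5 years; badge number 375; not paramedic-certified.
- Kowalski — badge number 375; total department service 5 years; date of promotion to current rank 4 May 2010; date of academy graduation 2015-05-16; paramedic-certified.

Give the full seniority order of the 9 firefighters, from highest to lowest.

Halvorsen, Kapoor, Marino, Sorensen, Takahashi, Vasquez, Lindqvist, Oyelaran, Kowalski

By badge number (higher first): Halvorsen (523); then Kapoor, Marino and Sorensen (each 482); then Takahashi, Vasquez, Lindqvist, Oyelaran and Kowalski (each 375).
Among Kapoor, Marino and Sorensen, by total department service (higher first): Kapoor (25 years) before Marino and Sorensen (6 years).
Among Marino and Sorensen, by date of promotion to current rank (earlier first): Marino (4 Dec 1997) before Sorensen (14 Apr 2007).
Among Takahashi, Vasquez, Lindqvist, Oyelaran and Kowalski, by total department service (higher first): Takahashi, Vasquez and Lindqvist (26 years) before Oyelaran and Kowalski (5 years).
Among Takahashi, Vasquez and Lindqvist, by date of promotion to current rank (earlier first): Takahashi (20 Jan 2006) before Vasquez (11 Sep 2006) before Lindqvist (17 Jul 2007).
Among Oyelaran and Kowalski, by date of promotion to current rank (earlier first): Oyelaran (10 Jun 2009) before Kowalski (4 May 2010).
Full order: Halvorsen, Kapoor, Marino, Sorensen, Takahashi, Vasquez, Lindqvist, Oyelaran, Kowalski.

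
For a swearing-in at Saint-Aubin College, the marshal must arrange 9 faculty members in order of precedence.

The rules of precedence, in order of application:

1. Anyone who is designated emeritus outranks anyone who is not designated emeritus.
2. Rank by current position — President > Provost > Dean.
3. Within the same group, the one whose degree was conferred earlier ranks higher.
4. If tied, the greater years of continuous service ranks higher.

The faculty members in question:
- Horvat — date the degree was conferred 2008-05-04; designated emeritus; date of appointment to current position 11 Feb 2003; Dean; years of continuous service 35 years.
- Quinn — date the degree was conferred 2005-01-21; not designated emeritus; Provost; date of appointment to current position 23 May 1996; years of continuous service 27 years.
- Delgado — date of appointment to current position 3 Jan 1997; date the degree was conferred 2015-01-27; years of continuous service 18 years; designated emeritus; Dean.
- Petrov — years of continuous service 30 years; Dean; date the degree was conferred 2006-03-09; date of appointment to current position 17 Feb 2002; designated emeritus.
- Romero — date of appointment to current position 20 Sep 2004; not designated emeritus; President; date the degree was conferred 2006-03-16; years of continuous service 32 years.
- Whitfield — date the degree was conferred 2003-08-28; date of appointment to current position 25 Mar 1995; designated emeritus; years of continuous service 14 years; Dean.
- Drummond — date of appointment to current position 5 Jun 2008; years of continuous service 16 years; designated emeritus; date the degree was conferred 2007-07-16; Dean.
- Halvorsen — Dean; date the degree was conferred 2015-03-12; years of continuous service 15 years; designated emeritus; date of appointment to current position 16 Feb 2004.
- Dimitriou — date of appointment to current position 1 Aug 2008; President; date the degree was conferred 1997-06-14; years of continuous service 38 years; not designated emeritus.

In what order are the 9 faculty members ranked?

By the first rule: Whitfield, Petrov, Drummond, Horvat, Delgado and Halvorsen (each designated emeritus); then Dimitriou, Romero and Quinn (each not designated emeritus).
Whitfield, Petrov, Drummond, Horvat, Delgado and Halvorsen are each Dean, so the next rule applies.
Among Whitfield, Petrov, Drummond, Horvat, Delgado and Halvorsen, by date the degree was conferred (earlier first): Whitfield (2003-08-28) before Petrov (2006-03-09) before Drummond (2007-07-16) before Horvat (2008-05-04) before Delgado (2015-01-27) before Halvorsen (2015-03-12).
Among Dimitriou, Romero and Quinn, by current position: Dimitriou and Romero (President) before Quinn (Provost).
Among Dimitriou and Romero, by date the degree was conferred (earlier first): Dimitriou (1997-06-14) before Romero (2006-03-16).
Full order: Whitfield, Petrov, Drummond, Horvat, Delgado, Halvorsen, Dimitriou, Romero, Quinn.

Whitfield, Petrov, Drummond, Horvat, Delgado, Halvorsen, Dimitriou, Romero, Quinn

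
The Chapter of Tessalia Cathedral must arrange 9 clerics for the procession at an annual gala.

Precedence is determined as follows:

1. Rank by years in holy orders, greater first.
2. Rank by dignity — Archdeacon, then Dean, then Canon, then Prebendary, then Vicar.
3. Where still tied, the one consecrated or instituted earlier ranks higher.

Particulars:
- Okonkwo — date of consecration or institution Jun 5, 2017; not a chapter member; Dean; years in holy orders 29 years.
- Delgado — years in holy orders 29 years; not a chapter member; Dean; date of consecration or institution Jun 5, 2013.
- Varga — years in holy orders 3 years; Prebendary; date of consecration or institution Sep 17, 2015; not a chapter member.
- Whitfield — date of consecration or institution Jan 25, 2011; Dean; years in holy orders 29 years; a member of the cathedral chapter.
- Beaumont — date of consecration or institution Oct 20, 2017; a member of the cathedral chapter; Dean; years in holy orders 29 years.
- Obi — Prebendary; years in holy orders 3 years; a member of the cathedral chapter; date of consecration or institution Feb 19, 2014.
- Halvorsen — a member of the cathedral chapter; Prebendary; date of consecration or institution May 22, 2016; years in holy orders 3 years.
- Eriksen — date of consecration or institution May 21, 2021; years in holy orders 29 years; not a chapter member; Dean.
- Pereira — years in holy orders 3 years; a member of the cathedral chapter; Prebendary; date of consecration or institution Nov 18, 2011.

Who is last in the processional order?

By years in holy orders (higher first): Whitfield, Delgado, Okonkwo, Beaumont and Eriksen (each 29 years); then Pereira, Obi, Varga and Halvorsen (each 3 years).
Whitfield, Delgado, Okonkwo, Beaumont and Eriksen are each Dean, so the next rule applies.
Among Whitfield, Delgado, Okonkwo, Beaumont and Eriksen, by date of consecration or institution (earlier first): Whitfield (Jan 25, 2011) before Delgado (Jun 5, 2013) before Okonkwo (Jun 5, 2017) before Beaumont (Oct 20, 2017) before Eriksen (May 21, 2021).
Pereira, Obi, Varga and Halvorsen are each Prebendary, so the next rule applies.
Among Pereira, Obi, Varga and Halvorsen, by date of consecration or institution (earlier first): Pereira (Nov 18, 2011) before Obi (Feb 19, 2014) before Varga (Sep 17, 2015) before Halvorsen (May 22, 2016).
Order: Whitfield, Delgado, Okonkwo, Beaumont, Eriksen, Pereira, Obi, Varga, Halvorsen.

Halvorsen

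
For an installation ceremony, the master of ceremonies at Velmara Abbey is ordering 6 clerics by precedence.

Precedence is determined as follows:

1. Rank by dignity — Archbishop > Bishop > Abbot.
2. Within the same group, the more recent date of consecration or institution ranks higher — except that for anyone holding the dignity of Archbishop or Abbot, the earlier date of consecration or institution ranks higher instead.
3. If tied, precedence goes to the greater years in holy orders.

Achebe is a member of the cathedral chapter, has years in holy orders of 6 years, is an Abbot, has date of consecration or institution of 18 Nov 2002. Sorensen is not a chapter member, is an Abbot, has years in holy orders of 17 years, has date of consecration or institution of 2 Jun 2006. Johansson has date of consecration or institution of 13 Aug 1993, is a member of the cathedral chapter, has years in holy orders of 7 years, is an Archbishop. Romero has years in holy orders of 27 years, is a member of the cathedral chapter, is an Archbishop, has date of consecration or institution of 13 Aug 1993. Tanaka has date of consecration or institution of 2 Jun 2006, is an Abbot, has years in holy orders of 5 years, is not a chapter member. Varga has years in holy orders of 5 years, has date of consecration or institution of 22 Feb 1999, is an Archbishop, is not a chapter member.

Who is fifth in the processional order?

By dignity: Romero, Johansson and Varga (Archbishop); then Achebe, Sorensen and Tanaka (Abbot).
Among Romero, Johansson and Varga, by date of consecration or institution (earlier first) (reversed rule for this group): Romero and Johansson (13 Aug 1993) before Varga (22 Feb 1999).
Among Romero and Johansson, by years in holy orders (higher first): Romero (27 years) before Johansson (7 years).
Among Achebe, Sorensen and Tanaka, by date of consecration or institution (earlier first) (reversed rule for this group): Achebe (18 Nov 2002) before Sorensen and Tanaka (2 Jun 2006).
Among Sorensen and Tanaka, by years in holy orders (higher first): Sorensen (17 years) before Tanaka (5 years).
Order: Romero, Johansson, Varga, Achebe, Sorensen, Tanaka.

Sorensen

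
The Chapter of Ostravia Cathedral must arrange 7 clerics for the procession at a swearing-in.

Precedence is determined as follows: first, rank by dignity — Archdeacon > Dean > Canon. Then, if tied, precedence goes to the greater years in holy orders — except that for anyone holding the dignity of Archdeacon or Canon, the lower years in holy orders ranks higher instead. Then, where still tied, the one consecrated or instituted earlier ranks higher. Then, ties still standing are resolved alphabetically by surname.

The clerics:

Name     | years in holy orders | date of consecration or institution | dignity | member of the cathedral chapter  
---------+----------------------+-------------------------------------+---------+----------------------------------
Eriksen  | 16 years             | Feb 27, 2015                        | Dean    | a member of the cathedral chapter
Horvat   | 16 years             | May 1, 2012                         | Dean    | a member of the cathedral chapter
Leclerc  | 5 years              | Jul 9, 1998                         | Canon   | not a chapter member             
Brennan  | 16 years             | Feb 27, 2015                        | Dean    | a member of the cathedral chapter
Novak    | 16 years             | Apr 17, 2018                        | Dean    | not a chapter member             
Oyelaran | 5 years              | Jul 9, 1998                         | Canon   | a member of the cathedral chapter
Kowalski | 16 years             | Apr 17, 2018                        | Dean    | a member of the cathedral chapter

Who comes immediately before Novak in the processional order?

Kowalski

By dignity: Horvat, Brennan, Eriksen, Kowalski and Novak (Dean); then Leclerc and Oyelaran (Canon).
Horvat, Brennan, Eriksen, Kowalski and Novak all have years in holy orders 16 years, so the next rule applies.
Among Horvat, Brennan, Eriksen, Kowalski and Novak, by date of consecration or institution (earlier first): Horvat (May 1, 2012) before Brennan and Eriksen (Feb 27, 2015) before Kowalski and Novak (Apr 17, 2018).
Among Brennan and Eriksen, alphabetically by surname: Brennan before Eriksen.
Among Kowalski and Novak, alphabetically by surname: Kowalski before Novak.
Leclerc and Oyelaran both have years in holy orders 5 years, so the next rule applies.
Leclerc and Oyelaran both have date of consecration or institution Jul 9, 1998, so the next rule applies.
Among Leclerc and Oyelaran, alphabetically by surname: Leclerc before Oyelaran.
Order: Horvat, Brennan, Eriksen, Kowalski, Novak, Leclerc, Oyelaran.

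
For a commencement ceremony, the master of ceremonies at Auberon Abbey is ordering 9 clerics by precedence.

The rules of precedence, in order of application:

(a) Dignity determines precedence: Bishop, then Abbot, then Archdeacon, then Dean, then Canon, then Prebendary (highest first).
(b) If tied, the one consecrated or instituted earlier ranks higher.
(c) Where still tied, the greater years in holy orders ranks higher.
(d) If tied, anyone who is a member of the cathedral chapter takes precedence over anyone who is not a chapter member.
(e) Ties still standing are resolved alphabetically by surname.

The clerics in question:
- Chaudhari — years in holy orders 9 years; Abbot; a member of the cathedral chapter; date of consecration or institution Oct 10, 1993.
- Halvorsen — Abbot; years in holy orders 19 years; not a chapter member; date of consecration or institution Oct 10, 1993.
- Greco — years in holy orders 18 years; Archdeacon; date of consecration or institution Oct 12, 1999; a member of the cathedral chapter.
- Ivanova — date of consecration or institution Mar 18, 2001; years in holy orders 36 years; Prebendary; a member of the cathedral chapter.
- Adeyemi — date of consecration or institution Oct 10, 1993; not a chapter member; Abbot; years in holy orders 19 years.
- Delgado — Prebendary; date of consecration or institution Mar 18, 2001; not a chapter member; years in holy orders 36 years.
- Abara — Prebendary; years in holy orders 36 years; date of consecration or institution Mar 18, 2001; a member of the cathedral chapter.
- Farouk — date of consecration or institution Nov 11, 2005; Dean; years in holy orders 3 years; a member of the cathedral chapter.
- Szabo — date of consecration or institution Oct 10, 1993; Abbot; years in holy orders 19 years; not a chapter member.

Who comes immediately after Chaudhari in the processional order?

By dignity: Adeyemi, Halvorsen, Szabo and Chaudhari (Abbot); then Greco (Archdeacon); then Farouk (Dean); then Abara, Ivanova and Delgado (Prebendary).
Adeyemi, Halvorsen, Szabo and Chaudhari all have date of consecration or institution Oct 10, 1993, so the next rule applies.
Among Adeyemi, Halvorsen, Szabo and Chaudhari, by years in holy orders (higher first): Adeyemi, Halvorsen and Szabo (19 years) before Chaudhari (9 years).
Adeyemi, Halvorsen and Szabo are each not a chapter member, so the next rule applies.
Among Adeyemi, Halvorsen and Szabo, alphabetically by surname: Adeyemi before Halvorsen before Szabo.
Abara, Ivanova and Delgado all have date of consecration or institution Mar 18, 2001, so the next rule applies.
Abara, Ivanova and Delgado all have years in holy orders 36 years, so the next rule applies.
Among Abara, Ivanova and Delgado, a member of the cathedral chapter before not a chapter member: Abara and Ivanova (a member of the cathedral chapter) before Delgado (not a chapter member).
Among Abara and Ivanova, alphabetically by surname: Abara before Ivanova.
Order: Adeyemi, Halvorsen, Szabo, Chaudhari, Greco, Farouk, Abara, Ivanova, Delgado.

Greco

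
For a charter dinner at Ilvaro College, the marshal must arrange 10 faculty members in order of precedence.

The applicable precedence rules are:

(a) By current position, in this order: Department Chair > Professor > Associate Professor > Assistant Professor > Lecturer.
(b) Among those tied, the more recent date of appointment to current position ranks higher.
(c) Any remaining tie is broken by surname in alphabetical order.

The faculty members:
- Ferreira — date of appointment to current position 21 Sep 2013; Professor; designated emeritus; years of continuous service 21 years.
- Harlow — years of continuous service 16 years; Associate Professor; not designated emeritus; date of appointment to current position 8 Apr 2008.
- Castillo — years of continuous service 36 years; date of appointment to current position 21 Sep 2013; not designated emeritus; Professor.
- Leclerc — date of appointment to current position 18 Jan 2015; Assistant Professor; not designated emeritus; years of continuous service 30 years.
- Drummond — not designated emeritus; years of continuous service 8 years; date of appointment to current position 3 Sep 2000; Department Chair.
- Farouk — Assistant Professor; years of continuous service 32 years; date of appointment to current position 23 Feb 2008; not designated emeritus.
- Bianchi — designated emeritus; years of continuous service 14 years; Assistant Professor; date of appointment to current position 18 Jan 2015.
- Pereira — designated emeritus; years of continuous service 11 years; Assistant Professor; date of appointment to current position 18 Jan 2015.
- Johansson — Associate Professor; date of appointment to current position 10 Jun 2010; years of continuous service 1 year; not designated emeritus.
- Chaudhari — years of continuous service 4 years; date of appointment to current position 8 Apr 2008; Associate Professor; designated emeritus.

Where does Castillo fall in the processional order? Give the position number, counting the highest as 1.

2

By current position: Drummond (Department Chair); then Castillo and Ferreira (Professor); then Johansson, Chaudhari and Harlow (Associate Professor); then Bianchi, Leclerc, Pereira and Farouk (Assistant Professor).
Castillo and Ferreira both have date of appointment to current position 21 Sep 2013, so the next rule applies.
Among Castillo and Ferreira, alphabetically by surname: Castillo before Ferreira.
Among Johansson, Chaudhari and Harlow, by date of appointment to current position (later first): Johansson (10 Jun 2010) before Chaudhari and Harlow (8 Apr 2008).
Among Chaudhari and Harlow, alphabetically by surname: Chaudhari before Harlow.
Among Bianchi, Leclerc, Pereira and Farouk, by date of appointment to current position (later first): Bianchi, Leclerc and Pereira (18 Jan 2015) before Farouk (23 Feb 2008).
Among Bianchi, Leclerc and Pereira, alphabetically by surname: Bianchi before Leclerc before Pereira.
Order: Drummond, Castillo, Ferreira, Johansson, Chaudhari, Harlow, Bianchi, Leclerc, Pereira, Farouk. So position 2.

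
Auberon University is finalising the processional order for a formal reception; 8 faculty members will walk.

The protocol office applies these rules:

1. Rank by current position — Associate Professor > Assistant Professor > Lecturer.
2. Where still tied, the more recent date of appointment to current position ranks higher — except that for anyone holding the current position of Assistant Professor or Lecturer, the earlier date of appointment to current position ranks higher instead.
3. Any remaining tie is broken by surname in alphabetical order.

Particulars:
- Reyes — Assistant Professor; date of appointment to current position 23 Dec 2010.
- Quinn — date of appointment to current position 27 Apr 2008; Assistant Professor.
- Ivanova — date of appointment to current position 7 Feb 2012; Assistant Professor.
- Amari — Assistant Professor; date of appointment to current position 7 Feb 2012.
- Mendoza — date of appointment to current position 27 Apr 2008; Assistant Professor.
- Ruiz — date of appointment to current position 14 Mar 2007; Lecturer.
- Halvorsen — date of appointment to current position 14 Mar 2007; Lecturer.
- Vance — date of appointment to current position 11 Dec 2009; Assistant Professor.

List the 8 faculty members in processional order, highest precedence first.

By current position: Mendoza, Quinn, Vance, Reyes, Amari and Ivanova (Assistant Professor); then Halvorsen and Ruiz (Lecturer).
Among Mendoza, Quinn, Vance, Reyes, Amari and Ivanova, by date of appointment to current position (earlier first) (reversed rule for this group): Mendoza and Quinn (27 Apr 2008) before Vance (11 Dec 2009) before Reyes (23 Dec 2010) before Amari and Ivanova (7 Feb 2012).
Among Mendoza and Quinn, alphabetically by surname: Mendoza before Quinn.
Among Amari and Ivanova, alphabetically by surname: Amari before Ivanova.
Halvorsen and Ruiz both have date of appointment to current position 14 Mar 2007, so the next rule applies.
Among Halvorsen and Ruiz, alphabetically by surname: Halvorsen before Ruiz.
Full order: Mendoza, Quinn, Vance, Reyes, Amari, Ivanova, Halvorsen, Ruiz.

Mendoza, Quinn, Vance, Reyes, Amari, Ivanova, Halvorsen, Ruiz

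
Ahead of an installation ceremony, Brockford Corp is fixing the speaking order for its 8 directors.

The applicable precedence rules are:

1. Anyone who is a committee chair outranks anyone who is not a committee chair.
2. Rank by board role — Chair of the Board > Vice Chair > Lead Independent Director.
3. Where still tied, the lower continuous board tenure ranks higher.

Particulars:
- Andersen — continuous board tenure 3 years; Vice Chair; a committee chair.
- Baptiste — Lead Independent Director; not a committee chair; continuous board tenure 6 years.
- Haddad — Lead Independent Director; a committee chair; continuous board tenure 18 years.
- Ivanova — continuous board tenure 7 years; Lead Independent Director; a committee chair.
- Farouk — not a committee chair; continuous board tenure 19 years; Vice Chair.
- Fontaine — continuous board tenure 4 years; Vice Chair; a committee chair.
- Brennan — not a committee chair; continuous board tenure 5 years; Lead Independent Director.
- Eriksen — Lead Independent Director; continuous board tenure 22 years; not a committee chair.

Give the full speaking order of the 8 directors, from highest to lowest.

By the first rule: Andersen, Fontaine, Ivanova and Haddad (each a committee chair); then Farouk, Brennan, Baptiste and Eriksen (each not a committee chair).
Among Andersen, Fontaine, Ivanova and Haddad, by board role: Andersen and Fontaine (Vice Chair) before Ivanova and Haddad (Lead Independent Director).
Among Andersen and Fontaine, by continuous board tenure (lower first): Andersen (3 years) before Fontaine (4 years).
Among Ivanova and Haddad, by continuous board tenure (lower first): Ivanova (7 years) before Haddad (18 years).
Among Farouk, Brennan, Baptiste and Eriksen, by board role: Farouk (Vice Chair) before Brennan, Baptiste and Eriksen (Lead Independent Director).
Among Brennan, Baptiste and Eriksen, by continuous board tenure (lower first): Brennan (5 years) before Baptiste (6 years) before Eriksen (22 years).
Full order: Andersen, Fontaine, Ivanova, Haddad, Farouk, Brennan, Baptiste, Eriksen.

Andersen, Fontaine, Ivanova, Haddad, Farouk, Brennan, Baptiste, Eriksen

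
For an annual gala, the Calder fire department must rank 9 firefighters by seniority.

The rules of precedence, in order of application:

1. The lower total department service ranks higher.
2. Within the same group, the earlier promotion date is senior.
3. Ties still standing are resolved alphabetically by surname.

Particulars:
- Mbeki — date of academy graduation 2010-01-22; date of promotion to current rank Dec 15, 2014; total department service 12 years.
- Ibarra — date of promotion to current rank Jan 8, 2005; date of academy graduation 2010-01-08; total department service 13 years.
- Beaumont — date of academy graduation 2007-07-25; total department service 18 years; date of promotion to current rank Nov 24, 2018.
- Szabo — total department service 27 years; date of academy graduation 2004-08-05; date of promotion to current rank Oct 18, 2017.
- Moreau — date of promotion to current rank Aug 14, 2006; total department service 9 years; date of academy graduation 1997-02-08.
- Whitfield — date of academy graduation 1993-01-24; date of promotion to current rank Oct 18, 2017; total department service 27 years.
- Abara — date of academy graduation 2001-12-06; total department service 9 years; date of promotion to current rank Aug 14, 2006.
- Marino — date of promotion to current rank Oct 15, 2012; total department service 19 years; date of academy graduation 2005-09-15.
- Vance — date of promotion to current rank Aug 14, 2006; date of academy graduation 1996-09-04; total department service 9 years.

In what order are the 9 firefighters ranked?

Abara, Moreau, Vance, Mbeki, Ibarra, Beaumont, Marino, Szabo, Whitfield

By total department service (lower first): Abara, Moreau and Vance (each 9 years); then Mbeki (12 years); then Ibarra (13 years); then Beaumont (18 years); then Marino (19 years); then Szabo and Whitfield (both 27 years).
Abara, Moreau and Vance all have date of promotion to current rank Aug 14, 2006, so the next rule applies.
Among Abara, Moreau and Vance, alphabetically by surname: Abara before Moreau before Vance.
Szabo and Whitfield both have date of promotion to current rank Oct 18, 2017, so the next rule applies.
Among Szabo and Whitfield, alphabetically by surname: Szabo before Whitfield.
Full order: Abara, Moreau, Vance, Mbeki, Ibarra, Beaumont, Marino, Szabo, Whitfield.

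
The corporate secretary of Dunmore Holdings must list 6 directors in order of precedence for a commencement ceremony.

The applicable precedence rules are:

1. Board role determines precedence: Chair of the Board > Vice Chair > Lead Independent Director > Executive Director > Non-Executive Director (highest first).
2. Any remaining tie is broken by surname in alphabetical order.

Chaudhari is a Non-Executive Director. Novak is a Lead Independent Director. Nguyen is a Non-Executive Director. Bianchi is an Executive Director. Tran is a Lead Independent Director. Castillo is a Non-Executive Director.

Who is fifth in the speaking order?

Chaudhari

By board role: Novak and Tran (Lead Independent Director); then Bianchi (Executive Director); then Castillo, Chaudhari and Nguyen (Non-Executive Director).
Among Novak and Tran, alphabetically by surname: Novak before Tran.
Among Castillo, Chaudhari and Nguyen, alphabetically by surname: Castillo before Chaudhari before Nguyen.
Order: Novak, Tran, Bianchi, Castillo, Chaudhari, Nguyen.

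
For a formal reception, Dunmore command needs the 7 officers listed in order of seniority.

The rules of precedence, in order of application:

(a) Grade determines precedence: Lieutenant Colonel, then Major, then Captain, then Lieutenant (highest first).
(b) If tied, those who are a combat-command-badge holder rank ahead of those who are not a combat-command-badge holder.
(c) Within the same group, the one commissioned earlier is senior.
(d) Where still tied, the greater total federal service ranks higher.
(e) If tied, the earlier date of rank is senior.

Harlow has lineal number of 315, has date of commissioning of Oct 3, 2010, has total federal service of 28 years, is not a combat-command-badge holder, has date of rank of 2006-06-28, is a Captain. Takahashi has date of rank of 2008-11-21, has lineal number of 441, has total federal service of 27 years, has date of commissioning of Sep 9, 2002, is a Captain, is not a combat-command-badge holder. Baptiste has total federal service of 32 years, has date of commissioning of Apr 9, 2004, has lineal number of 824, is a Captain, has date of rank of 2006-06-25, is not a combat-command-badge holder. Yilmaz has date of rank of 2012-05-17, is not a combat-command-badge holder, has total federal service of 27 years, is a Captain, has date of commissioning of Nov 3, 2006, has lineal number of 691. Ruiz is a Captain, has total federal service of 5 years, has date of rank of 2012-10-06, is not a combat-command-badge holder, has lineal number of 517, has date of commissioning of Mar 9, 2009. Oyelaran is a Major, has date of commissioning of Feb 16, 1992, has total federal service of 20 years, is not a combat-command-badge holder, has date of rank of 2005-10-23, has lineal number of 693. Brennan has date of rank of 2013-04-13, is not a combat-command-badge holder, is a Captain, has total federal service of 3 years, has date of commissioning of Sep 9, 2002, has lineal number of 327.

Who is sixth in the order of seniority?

By grade: Oyelaran (Major); then Takahashi, Brennan, Baptiste, Yilmaz, Ruiz and Harlow (Captain).
Takahashi, Brennan, Baptiste, Yilmaz, Ruiz and Harlow are each not a combat-command-badge holder, so the next rule applies.
Among Takahashi, Brennan, Baptiste, Yilmaz, Ruiz and Harlow, by date of commissioning (earlier first): Takahashi and Brennan (Sep 9, 2002) before Baptiste (Apr 9, 2004) before Yilmaz (Nov 3, 2006) before Ruiz (Mar 9, 2009) before Harlow (Oct 3, 2010).
Among Takahashi and Brennan, by total federal service (higher first): Takahashi (27 years) before Brennan (3 years).
Order: Oyelaran, Takahashi, Brennan, Baptiste, Yilmaz, Ruiz, Harlow.

Ruiz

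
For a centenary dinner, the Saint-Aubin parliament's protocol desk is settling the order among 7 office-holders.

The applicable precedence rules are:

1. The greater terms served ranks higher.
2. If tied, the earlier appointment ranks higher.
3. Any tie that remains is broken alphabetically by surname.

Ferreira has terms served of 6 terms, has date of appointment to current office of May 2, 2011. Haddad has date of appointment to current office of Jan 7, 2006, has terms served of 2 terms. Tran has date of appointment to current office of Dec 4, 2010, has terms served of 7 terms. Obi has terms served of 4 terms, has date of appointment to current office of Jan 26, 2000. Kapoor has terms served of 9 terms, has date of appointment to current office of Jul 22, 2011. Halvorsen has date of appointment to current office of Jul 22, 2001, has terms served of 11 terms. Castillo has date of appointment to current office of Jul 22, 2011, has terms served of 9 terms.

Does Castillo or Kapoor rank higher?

By terms served (higher first): Halvorsen (11 terms); then Castillo and Kapoor (both 9 terms); then Tran (7 terms); then Ferreira (6 terms); then Obi (4 terms); then Haddad (2 terms).
Castillo and Kapoor both have date of appointment to current office Jul 22, 2011, so the next rule applies.
Among Castillo and Kapoor, alphabetically by surname: Castillo before Kapoor.
So Castillo takes precedence.

Castillo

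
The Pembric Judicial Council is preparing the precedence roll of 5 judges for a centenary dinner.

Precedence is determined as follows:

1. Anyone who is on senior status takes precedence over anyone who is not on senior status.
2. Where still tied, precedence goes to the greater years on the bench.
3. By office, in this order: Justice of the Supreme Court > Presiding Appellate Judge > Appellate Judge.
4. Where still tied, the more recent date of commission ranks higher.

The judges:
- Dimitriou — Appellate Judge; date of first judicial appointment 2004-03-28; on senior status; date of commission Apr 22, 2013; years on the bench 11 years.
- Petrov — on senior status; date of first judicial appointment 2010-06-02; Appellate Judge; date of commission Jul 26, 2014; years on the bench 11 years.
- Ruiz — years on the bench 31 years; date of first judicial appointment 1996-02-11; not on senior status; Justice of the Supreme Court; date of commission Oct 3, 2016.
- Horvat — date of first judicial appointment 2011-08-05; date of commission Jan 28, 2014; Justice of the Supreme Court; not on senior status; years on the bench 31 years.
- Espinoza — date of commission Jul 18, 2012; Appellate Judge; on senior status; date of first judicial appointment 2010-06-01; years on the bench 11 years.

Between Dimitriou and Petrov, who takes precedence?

Petrov

By the first rule: Petrov, Dimitriou and Espinoza (each on senior status); then Ruiz and Horvat (both not on senior status).
Petrov, Dimitriou and Espinoza all have years on the bench 11 years, so the next rule applies.
Petrov, Dimitriou and Espinoza are each Appellate Judge, so the next rule applies.
Among Petrov, Dimitriou and Espinoza, by date of commission (later first): Petrov (Jul 26, 2014) before Dimitriou (Apr 22, 2013) before Espinoza (Jul 18, 2012).
Ruiz and Horvat both have years on the bench 31 years, so the next rule applies.
Ruiz and Horvat are each Justice of the Supreme Court, so the next rule applies.
Among Ruiz and Horvat, by date of commission (later first): Ruiz (Oct 3, 2016) before Horvat (Jan 28, 2014).
So Petrov takes precedence.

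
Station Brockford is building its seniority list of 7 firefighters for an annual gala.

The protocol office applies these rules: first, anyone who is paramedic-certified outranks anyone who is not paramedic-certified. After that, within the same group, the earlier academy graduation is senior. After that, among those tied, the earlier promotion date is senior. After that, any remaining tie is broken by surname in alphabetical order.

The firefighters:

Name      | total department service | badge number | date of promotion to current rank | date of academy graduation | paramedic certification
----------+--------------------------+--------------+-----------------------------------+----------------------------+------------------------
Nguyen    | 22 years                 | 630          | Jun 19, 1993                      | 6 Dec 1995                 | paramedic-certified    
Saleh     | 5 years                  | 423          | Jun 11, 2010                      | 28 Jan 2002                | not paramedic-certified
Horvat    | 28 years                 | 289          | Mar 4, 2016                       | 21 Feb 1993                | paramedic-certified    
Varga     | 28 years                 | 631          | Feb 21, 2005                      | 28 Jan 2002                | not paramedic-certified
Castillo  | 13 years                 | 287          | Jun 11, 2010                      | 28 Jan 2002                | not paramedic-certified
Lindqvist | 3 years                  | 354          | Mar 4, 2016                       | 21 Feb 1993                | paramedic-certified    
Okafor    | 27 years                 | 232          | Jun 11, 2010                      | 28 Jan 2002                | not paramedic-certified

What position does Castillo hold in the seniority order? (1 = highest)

5

By the first rule: Horvat, Lindqvist and Nguyen (each paramedic-certified); then Varga, Castillo, Okafor and Saleh (each not paramedic-certified).
Among Horvat, Lindqvist and Nguyen, by date of academy graduation (earlier first): Horvat and Lindqvist (21 Feb 1993) before Nguyen (6 Dec 1995).
Horvat and Lindqvist both have date of promotion to current rank Mar 4, 2016, so the next rule applies.
Among Horvat and Lindqvist, alphabetically by surname: Horvat before Lindqvist.
Varga, Castillo, Okafor and Saleh all have date of academy graduation 28 Jan 2002, so the next rule applies.
Among Varga, Castillo, Okafor and Saleh, by date of promotion to current rank (earlier first): Varga (Feb 21, 2005) before Castillo, Okafor and Saleh (Jun 11, 2010).
Among Castillo, Okafor and Saleh, alphabetically by surname: Castillo before Okafor before Saleh.
Order: Horvat, Lindqvist, Nguyen, Varga, Castillo, Okafor, Saleh. So position 5.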